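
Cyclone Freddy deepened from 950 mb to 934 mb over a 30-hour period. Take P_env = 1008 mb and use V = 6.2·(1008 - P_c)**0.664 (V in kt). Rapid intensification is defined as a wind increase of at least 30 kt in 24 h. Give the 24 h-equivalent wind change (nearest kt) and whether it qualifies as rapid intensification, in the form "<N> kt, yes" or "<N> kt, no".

13 kt, no

V₁: ΔP = 58, V ≈ 6.2 × 58^0.664 ≈ 91.90 kt.
V₂: ΔP = 74, V ≈ 6.2 × 74^0.664 ≈ 108.03 kt.
ΔV over 30 h = 16.13 kt → 24 h equivalent = 16.13 × 24/30 ≈ 12.90 kt.
13 kt < 30 kt ⇒ not rapid intensification.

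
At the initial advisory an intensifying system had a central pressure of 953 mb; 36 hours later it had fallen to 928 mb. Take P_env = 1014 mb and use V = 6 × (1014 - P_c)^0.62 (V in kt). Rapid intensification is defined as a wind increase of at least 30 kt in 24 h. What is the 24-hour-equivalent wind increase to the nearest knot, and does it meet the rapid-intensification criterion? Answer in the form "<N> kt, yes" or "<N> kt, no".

V₁: ΔP = 61, V ≈ 6 × 61^0.62 ≈ 76.75 kt.
V₂: ΔP = 86, V ≈ 6 × 86^0.62 ≈ 94.96 kt.
ΔV over 36 h = 18.21 kt → 24 h equivalent = 18.21 × 24/36 ≈ 12.14 kt.
12 kt < 30 kt ⇒ not rapid intensification.

12 kt, no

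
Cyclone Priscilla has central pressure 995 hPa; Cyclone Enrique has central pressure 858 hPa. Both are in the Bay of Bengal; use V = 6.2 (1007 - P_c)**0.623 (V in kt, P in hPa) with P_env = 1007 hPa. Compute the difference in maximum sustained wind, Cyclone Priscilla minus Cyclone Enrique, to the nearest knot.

Cyclone Priscilla: ΔP = 12; V ≈ 6.2 × 12^0.623 ≈ 29.16 kt.
Cyclone Enrique: ΔP = 149; V ≈ 6.2 × 149^0.623 ≈ 140.05 kt.
Difference ≈ 29.16 − 140.05 = -110.89 → -111 kt.

-111 kt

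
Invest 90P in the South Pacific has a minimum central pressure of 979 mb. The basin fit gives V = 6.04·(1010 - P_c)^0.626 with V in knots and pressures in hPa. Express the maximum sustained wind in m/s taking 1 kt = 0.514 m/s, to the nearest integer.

ΔP = 1010 − 979 = 31 mb.
V ≈ 6.04 × 31^0.626 = 6.04 × 8.582 ≈ 51.836 kt.
51.836 × 0.514 ≈ 26.64 m/s → 27 m/s.

27 m/s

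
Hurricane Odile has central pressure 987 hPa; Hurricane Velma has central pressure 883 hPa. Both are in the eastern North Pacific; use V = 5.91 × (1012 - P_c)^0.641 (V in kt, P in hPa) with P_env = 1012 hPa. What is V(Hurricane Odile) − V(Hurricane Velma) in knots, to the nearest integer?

-87 kt

Hurricane Odile: ΔP = 25; V ≈ 5.91 × 25^0.641 ≈ 46.52 kt.
Hurricane Velma: ΔP = 129; V ≈ 5.91 × 129^0.641 ≈ 133.19 kt.
Difference ≈ 46.52 − 133.19 = -86.67 → -87 kt.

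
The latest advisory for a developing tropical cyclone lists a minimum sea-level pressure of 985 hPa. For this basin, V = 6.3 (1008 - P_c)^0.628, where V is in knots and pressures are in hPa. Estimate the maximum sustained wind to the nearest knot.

ΔP = 1008 − 985 = 23 hPa.
23^0.628 ≈ 7.164.
V ≈ 6.3 × 7.164 ≈ 45.1 kt.

45 kt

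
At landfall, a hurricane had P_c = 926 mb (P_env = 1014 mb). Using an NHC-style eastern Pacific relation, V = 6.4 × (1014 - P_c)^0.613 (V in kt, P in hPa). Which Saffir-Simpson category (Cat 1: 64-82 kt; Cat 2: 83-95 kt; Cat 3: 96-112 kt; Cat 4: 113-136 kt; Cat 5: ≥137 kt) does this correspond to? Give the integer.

ΔP = 1014 − 926 = 88 mb.
V ≈ 6.4 × 88^0.613 = 6.4 × 15.56 ≈ 100 kt.
100 kt falls in the Category 3 band.

3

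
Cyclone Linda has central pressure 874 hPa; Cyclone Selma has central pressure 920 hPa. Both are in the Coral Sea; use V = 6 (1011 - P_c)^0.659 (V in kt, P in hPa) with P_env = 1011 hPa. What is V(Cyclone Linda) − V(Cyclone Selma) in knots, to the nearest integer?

Cyclone Linda: ΔP = 137; V ≈ 6 × 137^0.659 ≈ 153.55 kt.
Cyclone Selma: ΔP = 91; V ≈ 6 × 91^0.659 ≈ 117.26 kt.
Difference ≈ 153.55 − 117.26 = 36.29 → 36 kt.

36 kt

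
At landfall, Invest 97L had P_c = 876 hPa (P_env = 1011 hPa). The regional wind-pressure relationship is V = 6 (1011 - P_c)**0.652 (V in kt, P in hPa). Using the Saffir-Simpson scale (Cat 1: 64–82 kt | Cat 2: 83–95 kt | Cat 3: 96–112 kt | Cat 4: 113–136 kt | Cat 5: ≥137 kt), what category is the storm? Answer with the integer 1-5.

ΔP = 1011 − 876 = 135 hPa.
V ≈ 6 × 135^0.652 = 6 × 24.49 ≈ 147 kt.
147 kt falls in the Category 5 band.

5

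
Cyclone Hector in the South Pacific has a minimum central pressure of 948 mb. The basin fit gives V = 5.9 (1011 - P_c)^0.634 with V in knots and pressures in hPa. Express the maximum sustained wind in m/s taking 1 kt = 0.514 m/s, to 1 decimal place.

41.9 m/s

ΔP = 1011 − 948 = 63 mb.
V ≈ 5.9 × 63^0.634 = 5.9 × 13.829 ≈ 81.589 kt.
81.589 × 0.514 ≈ 41.94 m/s → 41.9 m/s.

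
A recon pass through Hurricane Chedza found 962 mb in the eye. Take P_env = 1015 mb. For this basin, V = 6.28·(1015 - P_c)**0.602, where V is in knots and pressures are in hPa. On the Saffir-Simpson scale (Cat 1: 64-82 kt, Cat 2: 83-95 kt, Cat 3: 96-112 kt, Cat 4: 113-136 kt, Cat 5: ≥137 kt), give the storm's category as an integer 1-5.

ΔP = 1015 − 962 = 53 mb.
V ≈ 6.28 × 53^0.602 = 6.28 × 10.91 ≈ 69 kt.
69 kt falls in the Category 1 band.

1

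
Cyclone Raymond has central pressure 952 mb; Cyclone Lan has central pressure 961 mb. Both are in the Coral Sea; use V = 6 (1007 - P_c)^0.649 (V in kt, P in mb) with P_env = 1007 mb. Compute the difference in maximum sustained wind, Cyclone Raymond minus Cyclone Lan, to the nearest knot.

9 kt

Cyclone Raymond: ΔP = 55; V ≈ 6 × 55^0.649 ≈ 80.84 kt.
Cyclone Lan: ΔP = 46; V ≈ 6 × 46^0.649 ≈ 71.99 kt.
Difference ≈ 80.84 − 71.99 = 8.85 → 9 kt.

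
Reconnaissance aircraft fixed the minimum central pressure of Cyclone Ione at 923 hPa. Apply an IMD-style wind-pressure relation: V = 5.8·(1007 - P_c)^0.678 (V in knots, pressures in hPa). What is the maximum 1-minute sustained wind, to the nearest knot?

117 kt

ΔP = 1007 − 923 = 84 hPa.
84^0.678 ≈ 20.168.
V ≈ 5.8 × 20.168 ≈ 117.0 kt.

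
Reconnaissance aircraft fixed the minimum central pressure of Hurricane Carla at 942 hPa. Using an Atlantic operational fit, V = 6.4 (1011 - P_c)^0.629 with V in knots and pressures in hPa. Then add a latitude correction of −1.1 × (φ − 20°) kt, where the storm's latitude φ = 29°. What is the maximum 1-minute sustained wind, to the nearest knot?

82 kt

ΔP = 1011 − 942 = 69 hPa.
69^0.629 ≈ 14.343.
V ≈ 6.4 × 14.343 ≈ 91.8 kt.
Latitude correction: −1.1 × (29 − 20) = -9.9 kt.
Corrected V ≈ 81.9 kt → 82 kt.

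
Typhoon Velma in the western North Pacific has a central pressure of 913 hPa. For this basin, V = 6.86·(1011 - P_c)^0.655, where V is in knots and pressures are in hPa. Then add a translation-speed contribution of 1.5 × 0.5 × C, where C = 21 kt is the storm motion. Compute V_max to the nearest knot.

154 kt

ΔP = 1011 − 913 = 98 hPa.
98^0.655 ≈ 20.149.
V ≈ 6.86 × 20.149 ≈ 138.2 kt.
Translation term: 1.5 × 0.5 × 21 = 15.75 kt.
Corrected V ≈ 153.95 kt → 154 kt.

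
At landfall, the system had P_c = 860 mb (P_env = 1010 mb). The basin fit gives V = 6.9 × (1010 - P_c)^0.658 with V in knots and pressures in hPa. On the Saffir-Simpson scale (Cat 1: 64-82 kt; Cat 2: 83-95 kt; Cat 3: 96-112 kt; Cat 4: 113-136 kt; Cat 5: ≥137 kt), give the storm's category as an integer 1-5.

5

ΔP = 1010 − 860 = 150 mb.
V ≈ 6.9 × 150^0.658 = 6.9 × 27.03 ≈ 187 kt.
187 kt falls in the Category 5 band.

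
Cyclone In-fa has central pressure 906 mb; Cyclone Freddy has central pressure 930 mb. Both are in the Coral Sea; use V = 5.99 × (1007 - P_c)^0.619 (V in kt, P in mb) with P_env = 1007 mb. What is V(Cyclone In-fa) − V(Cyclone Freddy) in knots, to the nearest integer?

Cyclone In-fa: ΔP = 101; V ≈ 5.99 × 101^0.619 ≈ 104.26 kt.
Cyclone Freddy: ΔP = 77; V ≈ 5.99 × 77^0.619 ≈ 88.14 kt.
Difference ≈ 104.26 − 88.14 = 16.12 → 16 kt.

16 kt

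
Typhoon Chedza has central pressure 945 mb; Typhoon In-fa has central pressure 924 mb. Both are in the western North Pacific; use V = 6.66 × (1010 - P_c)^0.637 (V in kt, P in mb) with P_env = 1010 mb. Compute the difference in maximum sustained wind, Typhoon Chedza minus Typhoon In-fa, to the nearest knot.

-19 kt

Typhoon Chedza: ΔP = 65; V ≈ 6.66 × 65^0.637 ≈ 95.13 kt.
Typhoon In-fa: ΔP = 86; V ≈ 6.66 × 86^0.637 ≈ 113.70 kt.
Difference ≈ 95.13 − 113.70 = -18.57 → -19 kt.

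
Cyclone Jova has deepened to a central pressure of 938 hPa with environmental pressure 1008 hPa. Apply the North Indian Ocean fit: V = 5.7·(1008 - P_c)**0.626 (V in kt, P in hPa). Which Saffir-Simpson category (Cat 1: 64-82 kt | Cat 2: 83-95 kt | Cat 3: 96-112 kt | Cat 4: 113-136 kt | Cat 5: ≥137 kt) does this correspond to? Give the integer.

1

ΔP = 1008 − 938 = 70 hPa.
V ≈ 5.7 × 70^0.626 = 5.7 × 14.29 ≈ 81 kt.
81 kt falls in the Category 1 band.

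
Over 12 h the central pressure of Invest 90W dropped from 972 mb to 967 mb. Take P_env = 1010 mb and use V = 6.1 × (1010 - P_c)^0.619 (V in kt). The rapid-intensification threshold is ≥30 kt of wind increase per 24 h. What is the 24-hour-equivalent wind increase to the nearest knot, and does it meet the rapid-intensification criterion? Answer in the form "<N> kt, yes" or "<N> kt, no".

V₁: ΔP = 38, V ≈ 6.1 × 38^0.619 ≈ 57.97 kt.
V₂: ΔP = 43, V ≈ 6.1 × 43^0.619 ≈ 62.58 kt.
ΔV over 12 h = 4.61 kt → 24 h equivalent = 4.61 × 24/12 ≈ 9.22 kt.
9 kt < 30 kt ⇒ not rapid intensification.

9 kt, no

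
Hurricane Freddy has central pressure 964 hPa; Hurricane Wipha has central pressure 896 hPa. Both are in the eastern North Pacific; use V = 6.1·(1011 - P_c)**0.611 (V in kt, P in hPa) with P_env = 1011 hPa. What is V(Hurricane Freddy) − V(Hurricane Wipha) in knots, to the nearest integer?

Hurricane Freddy: ΔP = 47; V ≈ 6.1 × 47^0.611 ≈ 64.12 kt.
Hurricane Wipha: ΔP = 115; V ≈ 6.1 × 115^0.611 ≈ 110.77 kt.
Difference ≈ 64.12 − 110.77 = -46.65 → -47 kt.

-47 kt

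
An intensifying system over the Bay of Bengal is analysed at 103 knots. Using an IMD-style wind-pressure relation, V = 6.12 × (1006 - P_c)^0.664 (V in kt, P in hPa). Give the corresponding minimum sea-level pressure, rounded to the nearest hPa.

936 hPa

ΔP = (V / 6.12)^(1/0.664) = (103/6.12)^1.506.
103/6.12 = 16.830; 16.830^1.506 ≈ 70.23 hPa.
P_c = 1006 − 70.23 = 935.77 ≈ 936 hPa.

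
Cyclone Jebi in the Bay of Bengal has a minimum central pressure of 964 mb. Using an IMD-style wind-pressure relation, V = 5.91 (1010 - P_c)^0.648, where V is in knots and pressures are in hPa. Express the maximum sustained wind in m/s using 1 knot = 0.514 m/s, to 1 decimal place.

ΔP = 1010 − 964 = 46 mb.
V ≈ 5.91 × 46^0.648 = 5.91 × 11.953 ≈ 70.641 kt.
70.641 × 0.514 ≈ 36.31 m/s → 36.3 m/s.

36.3 m/s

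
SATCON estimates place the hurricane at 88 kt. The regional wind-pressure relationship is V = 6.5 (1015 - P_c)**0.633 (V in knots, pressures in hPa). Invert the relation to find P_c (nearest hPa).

954 hPa

ΔP = (V / 6.5)^(1/0.633) = (88/6.5)^1.580.
88/6.5 = 13.538; 13.538^1.580 ≈ 61.32 hPa.
P_c = 1015 − 61.32 = 953.68 ≈ 954 hPa.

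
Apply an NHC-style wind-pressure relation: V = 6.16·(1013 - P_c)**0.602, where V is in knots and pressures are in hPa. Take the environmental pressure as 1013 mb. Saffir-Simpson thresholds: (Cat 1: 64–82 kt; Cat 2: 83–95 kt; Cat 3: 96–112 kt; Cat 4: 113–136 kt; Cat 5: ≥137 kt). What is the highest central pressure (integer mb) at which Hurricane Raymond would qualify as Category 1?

Category 1 begins at V = 64 kt.
Required ΔP = (64/6.16)^(1/0.602) = 10.390^1.661 ≈ 48.83 mb.
P_c ≤ 1013 − 48.83 = 964.17, so the highest integer P_c is 964 mb.

964 mb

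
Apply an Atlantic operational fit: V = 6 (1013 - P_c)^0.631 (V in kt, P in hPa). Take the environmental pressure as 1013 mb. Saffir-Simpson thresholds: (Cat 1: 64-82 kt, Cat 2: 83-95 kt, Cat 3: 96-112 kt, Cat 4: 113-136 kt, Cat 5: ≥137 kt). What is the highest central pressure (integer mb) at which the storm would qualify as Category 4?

Category 4 begins at V = 113 kt.
Required ΔP = (113/6)^(1/0.631) = 18.833^1.585 ≈ 104.83 mb.
P_c ≤ 1013 − 104.83 = 908.17, so the highest integer P_c is 908 mb.

908 mb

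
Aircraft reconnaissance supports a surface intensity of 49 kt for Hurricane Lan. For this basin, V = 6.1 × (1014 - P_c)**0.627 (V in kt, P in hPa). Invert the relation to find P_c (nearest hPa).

986 hPa

ΔP = (V / 6.1)^(1/0.627) = (49/6.1)^1.595.
49/6.1 = 8.033; 8.033^1.595 ≈ 27.74 hPa.
P_c = 1014 − 27.74 = 986.26 ≈ 986 hPa.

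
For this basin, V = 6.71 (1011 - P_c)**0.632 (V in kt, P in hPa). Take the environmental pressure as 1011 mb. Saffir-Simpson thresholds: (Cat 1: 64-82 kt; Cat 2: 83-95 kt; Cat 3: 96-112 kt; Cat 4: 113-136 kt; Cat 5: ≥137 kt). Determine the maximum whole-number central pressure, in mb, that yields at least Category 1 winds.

975 mb

Category 1 begins at V = 64 kt.
Required ΔP = (64/6.71)^(1/0.632) = 9.538^1.582 ≈ 35.46 mb.
P_c ≤ 1011 − 35.46 = 975.54, so the highest integer P_c is 975 mb.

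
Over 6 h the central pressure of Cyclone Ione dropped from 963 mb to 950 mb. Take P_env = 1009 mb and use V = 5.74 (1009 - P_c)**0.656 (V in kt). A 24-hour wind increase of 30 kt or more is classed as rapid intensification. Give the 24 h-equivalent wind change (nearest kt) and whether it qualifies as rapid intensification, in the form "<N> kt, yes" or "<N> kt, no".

50 kt, yes

V₁: ΔP = 46, V ≈ 5.74 × 46^0.656 ≈ 70.74 kt.
V₂: ΔP = 59, V ≈ 5.74 × 59^0.656 ≈ 83.29 kt.
ΔV over 6 h = 12.55 kt → 24 h equivalent = 12.55 × 24/6 ≈ 50.20 kt.
50 kt ≥ 30 kt ⇒ rapid intensification.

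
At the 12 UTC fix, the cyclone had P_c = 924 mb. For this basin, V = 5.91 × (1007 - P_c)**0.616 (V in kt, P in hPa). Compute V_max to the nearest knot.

90 kt

ΔP = 1007 − 924 = 83 mb.
83^0.616 ≈ 15.211.
V ≈ 5.91 × 15.211 ≈ 89.9 kt.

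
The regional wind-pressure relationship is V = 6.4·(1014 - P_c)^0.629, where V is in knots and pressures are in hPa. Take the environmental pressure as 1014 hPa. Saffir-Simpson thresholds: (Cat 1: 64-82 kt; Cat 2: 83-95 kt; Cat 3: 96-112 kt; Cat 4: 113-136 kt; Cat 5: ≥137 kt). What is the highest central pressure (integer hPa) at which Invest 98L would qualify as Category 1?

Category 1 begins at V = 64 kt.
Required ΔP = (64/6.4)^(1/0.629) = 10.000^1.590 ≈ 38.89 hPa.
P_c ≤ 1014 − 38.89 = 975.11, so the highest integer P_c is 975 hPa.

975 hPa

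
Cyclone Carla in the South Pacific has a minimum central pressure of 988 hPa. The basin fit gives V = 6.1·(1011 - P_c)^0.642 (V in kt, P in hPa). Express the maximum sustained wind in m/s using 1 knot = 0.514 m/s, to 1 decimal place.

23.5 m/s

ΔP = 1011 − 988 = 23 hPa.
V ≈ 6.1 × 23^0.642 = 6.1 × 7.486 ≈ 45.662 kt.
45.662 × 0.514 ≈ 23.47 m/s → 23.5 m/s.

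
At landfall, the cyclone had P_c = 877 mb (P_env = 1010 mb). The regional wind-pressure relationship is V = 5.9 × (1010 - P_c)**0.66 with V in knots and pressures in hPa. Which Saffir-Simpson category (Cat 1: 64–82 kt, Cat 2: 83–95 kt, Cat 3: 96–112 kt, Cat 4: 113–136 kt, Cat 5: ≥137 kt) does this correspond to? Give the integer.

5

ΔP = 1010 − 877 = 133 mb.
V ≈ 5.9 × 133^0.66 = 5.9 × 25.22 ≈ 149 kt.
149 kt falls in the Category 5 band.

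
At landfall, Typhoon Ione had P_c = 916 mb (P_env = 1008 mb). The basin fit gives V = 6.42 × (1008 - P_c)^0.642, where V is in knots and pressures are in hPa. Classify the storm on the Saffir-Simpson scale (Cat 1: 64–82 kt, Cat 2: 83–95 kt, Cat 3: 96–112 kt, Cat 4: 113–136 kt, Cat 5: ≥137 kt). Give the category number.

4

ΔP = 1008 − 916 = 92 mb.
V ≈ 6.42 × 92^0.642 = 6.42 × 18.23 ≈ 117 kt.
117 kt falls in the Category 4 band.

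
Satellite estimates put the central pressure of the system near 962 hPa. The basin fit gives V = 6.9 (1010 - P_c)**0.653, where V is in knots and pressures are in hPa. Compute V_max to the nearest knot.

86 kt

ΔP = 1010 − 962 = 48 hPa.
48^0.653 ≈ 12.527.
V ≈ 6.9 × 12.527 ≈ 86.4 kt.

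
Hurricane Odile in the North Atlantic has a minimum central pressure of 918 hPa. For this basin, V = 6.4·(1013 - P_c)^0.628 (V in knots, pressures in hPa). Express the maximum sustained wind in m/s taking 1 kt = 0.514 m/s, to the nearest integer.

57 m/s

ΔP = 1013 − 918 = 95 hPa.
V ≈ 6.4 × 95^0.628 = 6.4 × 17.459 ≈ 111.735 kt.
111.735 × 0.514 ≈ 57.43 m/s → 57 m/s.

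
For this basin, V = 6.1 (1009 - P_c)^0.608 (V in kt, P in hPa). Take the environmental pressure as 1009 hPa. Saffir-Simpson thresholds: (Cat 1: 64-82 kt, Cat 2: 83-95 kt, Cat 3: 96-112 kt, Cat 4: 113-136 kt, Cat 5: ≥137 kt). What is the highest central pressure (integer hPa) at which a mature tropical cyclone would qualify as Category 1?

Category 1 begins at V = 64 kt.
Required ΔP = (64/6.1)^(1/0.608) = 10.492^1.645 ≈ 47.76 hPa.
P_c ≤ 1009 − 47.76 = 961.24, so the highest integer P_c is 961 hPa.

961 hPa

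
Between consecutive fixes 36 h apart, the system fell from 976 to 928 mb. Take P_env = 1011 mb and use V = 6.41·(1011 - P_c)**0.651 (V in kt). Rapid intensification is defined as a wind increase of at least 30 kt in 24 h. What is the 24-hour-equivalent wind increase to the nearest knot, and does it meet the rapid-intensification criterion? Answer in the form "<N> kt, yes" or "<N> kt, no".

33 kt, yes

V₁: ΔP = 35, V ≈ 6.41 × 35^0.651 ≈ 64.87 kt.
V₂: ΔP = 83, V ≈ 6.41 × 83^0.651 ≈ 113.81 kt.
ΔV over 36 h = 48.94 kt → 24 h equivalent = 48.94 × 24/36 ≈ 32.63 kt.
33 kt ≥ 30 kt ⇒ rapid intensification.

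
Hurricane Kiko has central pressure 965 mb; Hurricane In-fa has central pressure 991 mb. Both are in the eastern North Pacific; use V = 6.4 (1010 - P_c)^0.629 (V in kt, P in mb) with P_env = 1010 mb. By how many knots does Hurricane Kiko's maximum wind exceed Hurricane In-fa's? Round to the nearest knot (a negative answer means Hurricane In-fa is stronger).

Hurricane Kiko: ΔP = 45; V ≈ 6.4 × 45^0.629 ≈ 70.15 kt.
Hurricane In-fa: ΔP = 19; V ≈ 6.4 × 19^0.629 ≈ 40.79 kt.
Difference ≈ 70.15 − 40.79 = 29.36 → 29 kt.

29 kt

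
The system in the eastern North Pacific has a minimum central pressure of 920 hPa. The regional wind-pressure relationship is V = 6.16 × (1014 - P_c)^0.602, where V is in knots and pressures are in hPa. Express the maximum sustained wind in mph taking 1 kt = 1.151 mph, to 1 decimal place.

ΔP = 1014 − 920 = 94 hPa.
V ≈ 6.16 × 94^0.602 = 6.16 × 15.411 ≈ 94.930 kt.
94.930 × 1.151 ≈ 109.26 mph → 109.3 mph.

109.3 mph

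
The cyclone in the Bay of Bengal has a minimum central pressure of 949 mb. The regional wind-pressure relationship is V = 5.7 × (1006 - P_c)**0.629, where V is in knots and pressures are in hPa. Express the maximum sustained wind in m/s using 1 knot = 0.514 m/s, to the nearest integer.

37 m/s

ΔP = 1006 − 949 = 57 mb.
V ≈ 5.7 × 57^0.629 = 5.7 × 12.719 ≈ 72.497 kt.
72.497 × 0.514 ≈ 37.26 m/s → 37 m/s.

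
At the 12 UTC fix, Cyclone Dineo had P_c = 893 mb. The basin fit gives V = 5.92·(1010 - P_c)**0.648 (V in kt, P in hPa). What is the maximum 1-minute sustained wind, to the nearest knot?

130 kt

ΔP = 1010 − 893 = 117 mb.
117^0.648 ≈ 21.887.
V ≈ 5.92 × 21.887 ≈ 129.6 kt.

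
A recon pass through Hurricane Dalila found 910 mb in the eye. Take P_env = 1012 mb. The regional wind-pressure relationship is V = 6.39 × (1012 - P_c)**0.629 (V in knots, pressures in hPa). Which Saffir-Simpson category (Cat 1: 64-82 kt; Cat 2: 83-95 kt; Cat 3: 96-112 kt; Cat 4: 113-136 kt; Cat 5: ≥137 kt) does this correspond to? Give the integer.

ΔP = 1012 − 910 = 102 mb.
V ≈ 6.39 × 102^0.629 = 6.39 × 18.34 ≈ 117 kt.
117 kt falls in the Category 4 band.

4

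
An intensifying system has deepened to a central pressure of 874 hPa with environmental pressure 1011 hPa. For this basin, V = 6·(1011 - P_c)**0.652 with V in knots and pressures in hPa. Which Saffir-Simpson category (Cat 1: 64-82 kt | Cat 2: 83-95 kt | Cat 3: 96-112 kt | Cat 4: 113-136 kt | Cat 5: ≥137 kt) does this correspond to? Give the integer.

ΔP = 1011 − 874 = 137 hPa.
V ≈ 6 × 137^0.652 = 6 × 24.73 ≈ 148 kt.
148 kt falls in the Category 5 band.

5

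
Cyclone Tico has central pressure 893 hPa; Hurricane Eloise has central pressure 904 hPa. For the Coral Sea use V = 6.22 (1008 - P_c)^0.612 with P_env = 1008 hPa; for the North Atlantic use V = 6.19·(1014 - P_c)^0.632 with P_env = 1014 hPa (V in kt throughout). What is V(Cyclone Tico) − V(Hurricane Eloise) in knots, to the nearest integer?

-7 kt

Cyclone Tico: ΔP = 115; V ≈ 6.22 × 115^0.612 ≈ 113.48 kt.
Hurricane Eloise: ΔP = 110; V ≈ 6.19 × 110^0.632 ≈ 120.74 kt.
Difference ≈ 113.48 − 120.74 = -7.26 → -7 kt.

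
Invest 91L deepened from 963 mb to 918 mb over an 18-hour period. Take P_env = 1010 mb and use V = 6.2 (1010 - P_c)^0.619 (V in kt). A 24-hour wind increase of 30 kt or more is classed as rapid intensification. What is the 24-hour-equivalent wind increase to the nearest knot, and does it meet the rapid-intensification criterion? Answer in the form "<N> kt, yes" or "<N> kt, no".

46 kt, yes

V₁: ΔP = 47, V ≈ 6.2 × 47^0.619 ≈ 67.21 kt.
V₂: ΔP = 92, V ≈ 6.2 × 92^0.619 ≈ 101.85 kt.
ΔV over 18 h = 34.64 kt → 24 h equivalent = 34.64 × 24/18 ≈ 46.19 kt.
46 kt ≥ 30 kt ⇒ rapid intensification.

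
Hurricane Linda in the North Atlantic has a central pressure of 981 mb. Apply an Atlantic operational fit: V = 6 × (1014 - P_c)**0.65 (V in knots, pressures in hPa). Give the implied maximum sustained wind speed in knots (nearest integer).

ΔP = 1014 − 981 = 33 mb.
33^0.65 ≈ 9.706.
V ≈ 6 × 9.706 ≈ 58.2 kt.

58 kt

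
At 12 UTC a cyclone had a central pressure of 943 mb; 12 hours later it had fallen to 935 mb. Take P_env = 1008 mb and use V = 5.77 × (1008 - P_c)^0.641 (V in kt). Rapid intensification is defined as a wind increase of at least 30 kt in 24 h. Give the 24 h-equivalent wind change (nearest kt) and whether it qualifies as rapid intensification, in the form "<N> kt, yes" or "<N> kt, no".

V₁: ΔP = 65, V ≈ 5.77 × 65^0.641 ≈ 83.80 kt.
V₂: ΔP = 73, V ≈ 5.77 × 73^0.641 ≈ 90.27 kt.
ΔV over 12 h = 6.47 kt → 24 h equivalent = 6.47 × 24/12 ≈ 12.94 kt.
13 kt < 30 kt ⇒ not rapid intensification.

13 kt, no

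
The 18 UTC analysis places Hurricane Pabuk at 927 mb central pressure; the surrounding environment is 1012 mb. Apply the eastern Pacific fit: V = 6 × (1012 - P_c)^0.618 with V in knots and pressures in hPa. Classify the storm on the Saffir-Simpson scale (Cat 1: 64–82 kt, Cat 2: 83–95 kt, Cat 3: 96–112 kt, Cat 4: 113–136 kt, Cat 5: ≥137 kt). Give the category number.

2

ΔP = 1012 − 927 = 85 mb.
V ≈ 6 × 85^0.618 = 6 × 15.57 ≈ 93 kt.
93 kt falls in the Category 2 band.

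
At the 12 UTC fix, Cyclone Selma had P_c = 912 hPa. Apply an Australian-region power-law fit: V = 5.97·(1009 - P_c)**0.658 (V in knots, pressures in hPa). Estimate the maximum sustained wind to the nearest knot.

ΔP = 1009 − 912 = 97 hPa.
97^0.658 ≈ 20.291.
V ≈ 5.97 × 20.291 ≈ 121.1 kt.

121 kt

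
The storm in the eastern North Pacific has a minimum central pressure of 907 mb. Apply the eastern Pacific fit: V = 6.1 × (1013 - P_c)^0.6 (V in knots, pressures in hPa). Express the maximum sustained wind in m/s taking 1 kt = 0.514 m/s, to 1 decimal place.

51.5 m/s

ΔP = 1013 − 907 = 106 mb.
V ≈ 6.1 × 106^0.6 = 6.1 × 16.413 ≈ 100.118 kt.
100.118 × 0.514 ≈ 51.46 m/s → 51.5 m/s.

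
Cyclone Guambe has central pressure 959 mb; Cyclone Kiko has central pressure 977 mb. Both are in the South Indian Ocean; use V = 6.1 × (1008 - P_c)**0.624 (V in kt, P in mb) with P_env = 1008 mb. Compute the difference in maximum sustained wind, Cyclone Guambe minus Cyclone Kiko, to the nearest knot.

17 kt

Cyclone Guambe: ΔP = 49; V ≈ 6.1 × 49^0.624 ≈ 69.19 kt.
Cyclone Kiko: ΔP = 31; V ≈ 6.1 × 31^0.624 ≈ 51.99 kt.
Difference ≈ 69.19 − 51.99 = 17.20 → 17 kt.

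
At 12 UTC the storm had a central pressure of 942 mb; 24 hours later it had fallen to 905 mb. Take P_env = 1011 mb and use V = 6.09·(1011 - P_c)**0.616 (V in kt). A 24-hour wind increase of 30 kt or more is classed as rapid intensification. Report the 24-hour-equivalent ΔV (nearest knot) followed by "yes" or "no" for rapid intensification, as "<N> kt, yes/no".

25 kt, no

V₁: ΔP = 69, V ≈ 6.09 × 69^0.616 ≈ 82.67 kt.
V₂: ΔP = 106, V ≈ 6.09 × 106^0.616 ≈ 107.70 kt.
ΔV over 24 h = 25.03 kt → 24 h equivalent = 25.03 × 24/24 ≈ 25.03 kt.
25 kt < 30 kt ⇒ not rapid intensification.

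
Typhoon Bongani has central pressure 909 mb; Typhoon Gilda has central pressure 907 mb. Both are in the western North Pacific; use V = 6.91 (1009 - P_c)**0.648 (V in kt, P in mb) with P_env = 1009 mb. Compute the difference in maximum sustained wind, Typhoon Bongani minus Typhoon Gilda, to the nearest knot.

-2 kt

Typhoon Bongani: ΔP = 100; V ≈ 6.91 × 100^0.648 ≈ 136.61 kt.
Typhoon Gilda: ΔP = 102; V ≈ 6.91 × 102^0.648 ≈ 138.37 kt.
Difference ≈ 136.61 − 138.37 = -1.76 → -2 kt.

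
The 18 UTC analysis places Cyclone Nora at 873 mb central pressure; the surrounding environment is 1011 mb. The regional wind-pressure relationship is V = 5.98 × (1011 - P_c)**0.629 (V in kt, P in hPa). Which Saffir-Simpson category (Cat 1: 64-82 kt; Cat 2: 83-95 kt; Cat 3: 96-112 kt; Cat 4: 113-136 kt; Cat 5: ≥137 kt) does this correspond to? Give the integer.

ΔP = 1011 − 873 = 138 mb.
V ≈ 5.98 × 138^0.629 = 5.98 × 22.18 ≈ 133 kt.
133 kt falls in the Category 4 band.

4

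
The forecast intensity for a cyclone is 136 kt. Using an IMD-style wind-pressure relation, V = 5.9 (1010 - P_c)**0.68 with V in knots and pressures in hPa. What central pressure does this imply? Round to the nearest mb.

909 mb

ΔP = (V / 5.9)^(1/0.68) = (136/5.9)^1.471.
136/5.9 = 23.051; 23.051^1.471 ≈ 100.91 mb.
P_c = 1010 − 100.91 = 909.09 ≈ 909 mb.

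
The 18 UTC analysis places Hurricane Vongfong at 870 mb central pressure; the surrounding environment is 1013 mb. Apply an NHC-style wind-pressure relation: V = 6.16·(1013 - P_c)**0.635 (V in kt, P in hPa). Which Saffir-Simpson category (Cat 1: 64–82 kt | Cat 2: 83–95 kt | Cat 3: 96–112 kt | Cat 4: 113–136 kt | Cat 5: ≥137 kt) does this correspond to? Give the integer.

5

ΔP = 1013 − 870 = 143 mb.
V ≈ 6.16 × 143^0.635 = 6.16 × 23.37 ≈ 144 kt.
144 kt falls in the Category 5 band.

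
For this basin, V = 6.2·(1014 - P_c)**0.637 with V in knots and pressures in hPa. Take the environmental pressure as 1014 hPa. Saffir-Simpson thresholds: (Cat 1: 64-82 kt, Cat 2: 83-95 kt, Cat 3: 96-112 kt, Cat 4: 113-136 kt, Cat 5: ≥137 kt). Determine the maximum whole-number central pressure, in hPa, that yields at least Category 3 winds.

940 hPa

Category 3 begins at V = 96 kt.
Required ΔP = (96/6.2)^(1/0.637) = 15.484^1.570 ≈ 73.78 hPa.
P_c ≤ 1014 − 73.78 = 940.22, so the highest integer P_c is 940 hPa.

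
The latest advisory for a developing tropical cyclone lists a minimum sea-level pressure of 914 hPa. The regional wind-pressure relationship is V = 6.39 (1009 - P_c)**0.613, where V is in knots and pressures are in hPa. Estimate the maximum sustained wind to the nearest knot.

104 kt

ΔP = 1009 − 914 = 95 hPa.
95^0.613 ≈ 16.306.
V ≈ 6.39 × 16.306 ≈ 104.2 kt.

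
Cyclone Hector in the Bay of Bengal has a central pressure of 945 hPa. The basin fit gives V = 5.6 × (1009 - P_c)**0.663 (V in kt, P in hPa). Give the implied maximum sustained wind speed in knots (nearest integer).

ΔP = 1009 − 945 = 64 hPa.
64^0.663 ≈ 15.758.
V ≈ 5.6 × 15.758 ≈ 88.2 kt.

88 kt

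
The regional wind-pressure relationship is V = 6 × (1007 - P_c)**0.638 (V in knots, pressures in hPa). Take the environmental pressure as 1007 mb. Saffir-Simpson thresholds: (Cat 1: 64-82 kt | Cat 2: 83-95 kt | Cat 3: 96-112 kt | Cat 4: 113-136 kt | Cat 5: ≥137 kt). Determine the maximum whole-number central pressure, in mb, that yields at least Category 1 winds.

966 mb

Category 1 begins at V = 64 kt.
Required ΔP = (64/6)^(1/0.638) = 10.667^1.567 ≈ 40.86 mb.
P_c ≤ 1007 − 40.86 = 966.14, so the highest integer P_c is 966 mb.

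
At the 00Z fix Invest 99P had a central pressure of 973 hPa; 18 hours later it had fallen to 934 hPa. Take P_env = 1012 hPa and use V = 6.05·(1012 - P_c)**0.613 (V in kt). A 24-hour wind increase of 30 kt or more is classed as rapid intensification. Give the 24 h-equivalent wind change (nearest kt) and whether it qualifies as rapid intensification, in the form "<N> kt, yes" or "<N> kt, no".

40 kt, yes

V₁: ΔP = 39, V ≈ 6.05 × 39^0.613 ≈ 57.16 kt.
V₂: ΔP = 78, V ≈ 6.05 × 78^0.613 ≈ 87.42 kt.
ΔV over 18 h = 30.26 kt → 24 h equivalent = 30.26 × 24/18 ≈ 40.35 kt.
40 kt ≥ 30 kt ⇒ rapid intensification.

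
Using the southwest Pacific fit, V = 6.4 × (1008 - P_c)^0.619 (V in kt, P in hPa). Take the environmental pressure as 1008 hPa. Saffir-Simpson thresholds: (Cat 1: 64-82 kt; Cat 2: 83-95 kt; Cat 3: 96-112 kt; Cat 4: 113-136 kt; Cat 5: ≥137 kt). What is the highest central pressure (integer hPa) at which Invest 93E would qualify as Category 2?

Category 2 begins at V = 83 kt.
Required ΔP = (83/6.4)^(1/0.619) = 12.969^1.616 ≈ 62.79 hPa.
P_c ≤ 1008 − 62.79 = 945.21, so the highest integer P_c is 945 hPa.

945 hPa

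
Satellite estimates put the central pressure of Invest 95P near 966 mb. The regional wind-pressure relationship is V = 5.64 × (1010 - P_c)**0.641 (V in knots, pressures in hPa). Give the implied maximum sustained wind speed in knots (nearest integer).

ΔP = 1010 − 966 = 44 mb.
44^0.641 ≈ 11.310.
V ≈ 5.64 × 11.310 ≈ 63.8 kt.

64 kt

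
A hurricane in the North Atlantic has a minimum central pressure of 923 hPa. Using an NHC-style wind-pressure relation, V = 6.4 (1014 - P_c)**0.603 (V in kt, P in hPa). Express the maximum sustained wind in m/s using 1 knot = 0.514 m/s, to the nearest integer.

ΔP = 1014 − 923 = 91 hPa.
V ≈ 6.4 × 91^0.603 = 6.4 × 15.181 ≈ 97.159 kt.
97.159 × 0.514 ≈ 49.94 m/s → 50 m/s.

50 m/s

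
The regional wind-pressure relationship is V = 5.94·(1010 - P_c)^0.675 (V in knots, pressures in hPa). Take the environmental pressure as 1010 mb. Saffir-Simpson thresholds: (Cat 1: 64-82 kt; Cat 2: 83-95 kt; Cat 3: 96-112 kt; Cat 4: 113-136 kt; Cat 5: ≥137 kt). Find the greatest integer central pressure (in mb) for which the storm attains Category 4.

Category 4 begins at V = 113 kt.
Required ΔP = (113/5.94)^(1/0.675) = 19.024^1.481 ≈ 78.57 mb.
P_c ≤ 1010 − 78.57 = 931.43, so the highest integer P_c is 931 mb.

931 mb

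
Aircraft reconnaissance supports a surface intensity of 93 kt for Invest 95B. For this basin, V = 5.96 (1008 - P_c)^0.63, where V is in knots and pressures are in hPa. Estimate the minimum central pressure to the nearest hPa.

ΔP = (V / 5.96)^(1/0.63) = (93/5.96)^1.587.
93/5.96 = 15.604; 15.604^1.587 ≈ 78.35 hPa.
P_c = 1008 − 78.35 = 929.65 ≈ 930 hPa.

930 hPa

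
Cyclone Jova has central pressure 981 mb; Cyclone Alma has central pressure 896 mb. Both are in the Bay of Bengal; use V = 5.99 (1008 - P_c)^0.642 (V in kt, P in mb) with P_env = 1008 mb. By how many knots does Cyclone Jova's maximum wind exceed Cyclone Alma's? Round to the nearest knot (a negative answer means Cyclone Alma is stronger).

Cyclone Jova: ΔP = 27; V ≈ 5.99 × 27^0.642 ≈ 49.70 kt.
Cyclone Alma: ΔP = 112; V ≈ 5.99 × 112^0.642 ≈ 123.89 kt.
Difference ≈ 49.70 − 123.89 = -74.19 → -74 kt.

-74 kt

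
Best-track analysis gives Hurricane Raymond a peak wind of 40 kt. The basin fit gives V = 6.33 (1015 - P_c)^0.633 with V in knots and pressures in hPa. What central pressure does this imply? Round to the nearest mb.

ΔP = (V / 6.33)^(1/0.633) = (40/6.33)^1.580.
40/6.33 = 6.319; 6.319^1.580 ≈ 18.40 mb.
P_c = 1015 − 18.40 = 996.60 ≈ 997 mb.

997 mb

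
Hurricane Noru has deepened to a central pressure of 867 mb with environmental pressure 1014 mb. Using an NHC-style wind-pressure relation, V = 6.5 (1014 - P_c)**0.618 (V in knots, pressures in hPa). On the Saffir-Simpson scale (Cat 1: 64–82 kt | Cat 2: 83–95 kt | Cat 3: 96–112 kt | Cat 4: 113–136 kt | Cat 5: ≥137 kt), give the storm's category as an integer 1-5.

ΔP = 1014 − 867 = 147 mb.
V ≈ 6.5 × 147^0.618 = 6.5 × 21.85 ≈ 142 kt.
142 kt falls in the Category 5 band.

5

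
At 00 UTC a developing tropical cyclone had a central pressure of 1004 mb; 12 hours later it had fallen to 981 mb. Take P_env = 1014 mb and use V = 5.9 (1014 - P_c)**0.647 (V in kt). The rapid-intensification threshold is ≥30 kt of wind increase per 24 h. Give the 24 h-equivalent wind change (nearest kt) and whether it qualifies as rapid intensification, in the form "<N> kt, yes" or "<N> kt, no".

61 kt, yes

V₁: ΔP = 10, V ≈ 5.9 × 10^0.647 ≈ 26.17 kt.
V₂: ΔP = 33, V ≈ 5.9 × 33^0.647 ≈ 56.67 kt.
ΔV over 12 h = 30.50 kt → 24 h equivalent = 30.50 × 24/12 ≈ 61.00 kt.
61 kt ≥ 30 kt ⇒ rapid intensification.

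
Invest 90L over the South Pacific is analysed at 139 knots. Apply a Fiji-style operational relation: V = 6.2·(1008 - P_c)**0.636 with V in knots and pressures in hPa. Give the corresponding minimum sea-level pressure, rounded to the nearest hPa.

ΔP = (V / 6.2)^(1/0.636) = (139/6.2)^1.572.
139/6.2 = 22.419; 22.419^1.572 ≈ 132.93 hPa.
P_c = 1008 − 132.93 = 875.07 ≈ 875 hPa.

875 hPa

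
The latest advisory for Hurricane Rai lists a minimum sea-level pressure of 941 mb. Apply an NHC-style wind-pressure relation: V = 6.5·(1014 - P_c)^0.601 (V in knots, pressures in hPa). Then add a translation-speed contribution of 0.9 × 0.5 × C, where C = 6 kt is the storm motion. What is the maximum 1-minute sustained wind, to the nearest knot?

ΔP = 1014 − 941 = 73 mb.
73^0.601 ≈ 13.178.
V ≈ 6.5 × 13.178 ≈ 85.7 kt.
Translation term: 0.9 × 0.5 × 6 = 2.7 kt.
Corrected V ≈ 88.4 kt → 88 kt.

88 kt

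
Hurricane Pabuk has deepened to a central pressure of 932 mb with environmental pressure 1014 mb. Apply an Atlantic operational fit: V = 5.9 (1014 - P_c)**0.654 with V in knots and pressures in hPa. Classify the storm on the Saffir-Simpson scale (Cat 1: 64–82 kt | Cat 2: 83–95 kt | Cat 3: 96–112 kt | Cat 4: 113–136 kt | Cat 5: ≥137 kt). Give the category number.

ΔP = 1014 − 932 = 82 mb.
V ≈ 5.9 × 82^0.654 = 5.9 × 17.85 ≈ 105 kt.
105 kt falls in the Category 3 band.

3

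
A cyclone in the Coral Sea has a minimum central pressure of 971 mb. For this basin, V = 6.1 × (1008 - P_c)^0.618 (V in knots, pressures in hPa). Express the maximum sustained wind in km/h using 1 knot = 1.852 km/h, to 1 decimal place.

ΔP = 1008 − 971 = 37 mb.
V ≈ 6.1 × 37^0.618 = 6.1 × 9.314 ≈ 56.817 kt.
56.817 × 1.852 ≈ 105.23 km/h → 105.2 km/h.

105.2 km/h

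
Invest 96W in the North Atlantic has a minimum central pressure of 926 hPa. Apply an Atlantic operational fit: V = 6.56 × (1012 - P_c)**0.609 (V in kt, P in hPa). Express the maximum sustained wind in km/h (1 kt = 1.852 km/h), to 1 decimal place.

ΔP = 1012 − 926 = 86 hPa.
V ≈ 6.56 × 86^0.609 = 6.56 × 15.070 ≈ 98.858 kt.
98.858 × 1.852 ≈ 183.09 km/h → 183.1 km/h.

183.1 km/h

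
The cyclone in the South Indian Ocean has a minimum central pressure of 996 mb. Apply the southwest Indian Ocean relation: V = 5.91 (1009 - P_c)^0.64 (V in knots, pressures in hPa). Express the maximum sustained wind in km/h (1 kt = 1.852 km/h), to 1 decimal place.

56.5 km/h

ΔP = 1009 − 996 = 13 mb.
V ≈ 5.91 × 13^0.64 = 5.91 × 5.163 ≈ 30.515 kt.
30.515 × 1.852 ≈ 56.51 km/h → 56.5 km/h.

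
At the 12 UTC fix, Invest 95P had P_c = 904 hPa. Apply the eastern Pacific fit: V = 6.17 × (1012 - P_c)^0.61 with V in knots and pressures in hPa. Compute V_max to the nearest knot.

ΔP = 1012 − 904 = 108 hPa.
108^0.61 ≈ 17.394.
V ≈ 6.17 × 17.394 ≈ 107.3 kt.

107 kt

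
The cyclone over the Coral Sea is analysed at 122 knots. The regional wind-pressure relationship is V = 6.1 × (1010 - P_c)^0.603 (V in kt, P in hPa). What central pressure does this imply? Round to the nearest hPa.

866 hPa

ΔP = (V / 6.1)^(1/0.603) = (122/6.1)^1.658.
122/6.1 = 20.000; 20.000^1.658 ≈ 143.75 hPa.
P_c = 1010 − 143.75 = 866.25 ≈ 866 hPa.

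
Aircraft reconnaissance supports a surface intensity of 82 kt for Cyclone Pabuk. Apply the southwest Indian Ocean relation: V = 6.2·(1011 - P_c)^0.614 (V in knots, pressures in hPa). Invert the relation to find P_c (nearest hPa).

ΔP = (V / 6.2)^(1/0.614) = (82/6.2)^1.629.
82/6.2 = 13.226; 13.226^1.629 ≈ 67.05 hPa.
P_c = 1011 − 67.05 = 943.95 ≈ 944 hPa.

944 hPa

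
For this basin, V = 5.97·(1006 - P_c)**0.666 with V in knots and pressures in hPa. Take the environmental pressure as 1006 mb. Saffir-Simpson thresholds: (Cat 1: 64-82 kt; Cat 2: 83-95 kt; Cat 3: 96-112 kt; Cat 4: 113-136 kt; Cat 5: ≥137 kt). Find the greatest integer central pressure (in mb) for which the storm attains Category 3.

941 mb

Category 3 begins at V = 96 kt.
Required ΔP = (96/5.97)^(1/0.666) = 16.080^1.502 ≈ 64.75 mb.
P_c ≤ 1006 − 64.75 = 941.25, so the highest integer P_c is 941 mb.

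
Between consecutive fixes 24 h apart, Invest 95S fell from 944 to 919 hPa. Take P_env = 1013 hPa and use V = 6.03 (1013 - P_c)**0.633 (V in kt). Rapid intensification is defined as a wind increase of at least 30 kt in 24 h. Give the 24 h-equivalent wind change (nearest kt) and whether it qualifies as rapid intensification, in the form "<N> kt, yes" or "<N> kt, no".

V₁: ΔP = 69, V ≈ 6.03 × 69^0.633 ≈ 87.96 kt.
V₂: ΔP = 94, V ≈ 6.03 × 94^0.633 ≈ 106.98 kt.
ΔV over 24 h = 19.02 kt → 24 h equivalent = 19.02 × 24/24 ≈ 19.02 kt.
19 kt < 30 kt ⇒ not rapid intensification.

19 kt, no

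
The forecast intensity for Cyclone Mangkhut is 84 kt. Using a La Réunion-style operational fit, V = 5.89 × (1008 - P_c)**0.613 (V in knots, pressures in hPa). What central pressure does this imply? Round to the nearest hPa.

932 hPa

ΔP = (V / 5.89)^(1/0.613) = (84/5.89)^1.631.
84/5.89 = 14.261; 14.261^1.631 ≈ 76.35 hPa.
P_c = 1008 − 76.35 = 931.65 ≈ 932 hPa.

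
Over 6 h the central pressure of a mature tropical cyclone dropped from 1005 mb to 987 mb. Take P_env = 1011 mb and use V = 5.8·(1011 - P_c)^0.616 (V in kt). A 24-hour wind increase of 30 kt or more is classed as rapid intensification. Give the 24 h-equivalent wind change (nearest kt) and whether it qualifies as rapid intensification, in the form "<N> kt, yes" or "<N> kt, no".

94 kt, yes

V₁: ΔP = 6, V ≈ 5.8 × 6^0.616 ≈ 17.49 kt.
V₂: ΔP = 24, V ≈ 5.8 × 24^0.616 ≈ 41.08 kt.
ΔV over 6 h = 23.59 kt → 24 h equivalent = 23.59 × 24/6 ≈ 94.36 kt.
94 kt ≥ 30 kt ⇒ rapid intensification.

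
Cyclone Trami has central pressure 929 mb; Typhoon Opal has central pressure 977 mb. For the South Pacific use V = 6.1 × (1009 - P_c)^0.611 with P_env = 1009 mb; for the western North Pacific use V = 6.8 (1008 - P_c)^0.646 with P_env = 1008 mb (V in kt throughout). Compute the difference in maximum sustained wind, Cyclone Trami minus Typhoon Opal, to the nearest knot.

26 kt

Cyclone Trami: ΔP = 80; V ≈ 6.1 × 80^0.611 ≈ 88.74 kt.
Typhoon Opal: ΔP = 31; V ≈ 6.8 × 31^0.646 ≈ 62.51 kt.
Difference ≈ 88.74 − 62.51 = 26.23 → 26 kt.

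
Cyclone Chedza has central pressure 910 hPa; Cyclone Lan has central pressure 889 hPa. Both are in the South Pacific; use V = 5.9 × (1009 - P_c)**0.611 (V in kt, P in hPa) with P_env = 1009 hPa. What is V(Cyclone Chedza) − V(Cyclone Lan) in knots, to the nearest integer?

Cyclone Chedza: ΔP = 99; V ≈ 5.9 × 99^0.611 ≈ 97.77 kt.
Cyclone Lan: ΔP = 120; V ≈ 5.9 × 120^0.611 ≈ 109.96 kt.
Difference ≈ 97.77 − 109.96 = -12.19 → -12 kt.

-12 kt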